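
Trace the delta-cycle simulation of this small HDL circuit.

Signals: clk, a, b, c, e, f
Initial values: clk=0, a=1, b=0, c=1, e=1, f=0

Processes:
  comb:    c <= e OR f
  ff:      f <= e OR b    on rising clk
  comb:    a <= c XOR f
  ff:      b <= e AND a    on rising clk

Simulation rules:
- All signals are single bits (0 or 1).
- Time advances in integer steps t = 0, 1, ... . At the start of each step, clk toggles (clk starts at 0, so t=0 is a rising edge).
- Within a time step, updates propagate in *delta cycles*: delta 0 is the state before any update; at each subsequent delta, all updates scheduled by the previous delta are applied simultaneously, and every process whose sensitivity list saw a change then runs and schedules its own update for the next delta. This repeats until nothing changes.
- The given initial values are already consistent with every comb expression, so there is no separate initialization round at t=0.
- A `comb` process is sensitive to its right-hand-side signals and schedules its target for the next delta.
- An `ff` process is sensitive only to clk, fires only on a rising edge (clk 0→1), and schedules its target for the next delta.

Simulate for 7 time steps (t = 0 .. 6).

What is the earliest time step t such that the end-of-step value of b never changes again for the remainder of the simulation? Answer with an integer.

[bits: clk,f,a,b,c,e]
t=0: Δ0=001011 Δ1=101011 Δ2=111111 Δ3=110111 | 3Δ
t=1: Δ0=110111 Δ1=010111 | 1Δ
t=2: Δ0=010111 Δ1=110111 Δ2=110011 | 2Δ
t=3: Δ0=110011 Δ1=010011 | 1Δ
t=4: Δ0=010011 Δ1=110011 | 1Δ
t=5: Δ0=110011 Δ1=010011 | 1Δ
t=6: Δ0=010011 Δ1=110011 | 1Δ

2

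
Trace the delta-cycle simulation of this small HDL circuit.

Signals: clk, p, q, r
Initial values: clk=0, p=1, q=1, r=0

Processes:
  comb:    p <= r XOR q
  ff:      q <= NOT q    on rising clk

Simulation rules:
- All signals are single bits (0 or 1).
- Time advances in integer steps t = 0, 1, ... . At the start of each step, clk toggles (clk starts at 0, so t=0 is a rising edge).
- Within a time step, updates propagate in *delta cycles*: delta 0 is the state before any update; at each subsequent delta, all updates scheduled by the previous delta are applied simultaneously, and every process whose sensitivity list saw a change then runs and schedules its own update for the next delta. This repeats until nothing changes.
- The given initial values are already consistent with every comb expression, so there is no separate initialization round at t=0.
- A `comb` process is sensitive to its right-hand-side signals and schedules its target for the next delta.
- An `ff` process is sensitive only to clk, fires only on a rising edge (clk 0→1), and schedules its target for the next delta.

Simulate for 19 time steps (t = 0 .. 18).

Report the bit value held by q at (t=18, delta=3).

[bits: p,r,q,clk]
t=0: Δ0=1010 Δ1=1011 Δ2=1001 Δ3=0001 | 3Δ
t=1: Δ0=0001 Δ1=0000 | 1Δ
t=2: Δ0=0000 Δ1=0001 Δ2=0011 Δ3=1011 | 3Δ
t=3: Δ0=1011 Δ1=1010 | 1Δ
t=4: Δ0=1010 Δ1=1011 Δ2=1001 Δ3=0001 | 3Δ
t=5: Δ0=0001 Δ1=0000 | 1Δ
t=6: Δ0=0000 Δ1=0001 Δ2=0011 Δ3=1011 | 3Δ
t=7: Δ0=1011 Δ1=1010 | 1Δ
t=8: Δ0=1010 Δ1=1011 Δ2=1001 Δ3=0001 | 3Δ
t=9: Δ0=0001 Δ1=0000 | 1Δ
t=10: Δ0=0000 Δ1=0001 Δ2=0011 Δ3=1011 | 3Δ
t=11: Δ0=1011 Δ1=1010 | 1Δ
t=12: Δ0=1010 Δ1=1011 Δ2=1001 Δ3=0001 | 3Δ
t=13: Δ0=0001 Δ1=0000 | 1Δ
t=14: Δ0=0000 Δ1=0001 Δ2=0011 Δ3=1011 | 3Δ
t=15: Δ0=1011 Δ1=1010 | 1Δ
t=16: Δ0=1010 Δ1=1011 Δ2=1001 Δ3=0001 | 3Δ
t=17: Δ0=0001 Δ1=0000 | 1Δ
t=18: Δ0=0000 Δ1=0001 Δ2=0011 Δ3=1011 | 3Δ

1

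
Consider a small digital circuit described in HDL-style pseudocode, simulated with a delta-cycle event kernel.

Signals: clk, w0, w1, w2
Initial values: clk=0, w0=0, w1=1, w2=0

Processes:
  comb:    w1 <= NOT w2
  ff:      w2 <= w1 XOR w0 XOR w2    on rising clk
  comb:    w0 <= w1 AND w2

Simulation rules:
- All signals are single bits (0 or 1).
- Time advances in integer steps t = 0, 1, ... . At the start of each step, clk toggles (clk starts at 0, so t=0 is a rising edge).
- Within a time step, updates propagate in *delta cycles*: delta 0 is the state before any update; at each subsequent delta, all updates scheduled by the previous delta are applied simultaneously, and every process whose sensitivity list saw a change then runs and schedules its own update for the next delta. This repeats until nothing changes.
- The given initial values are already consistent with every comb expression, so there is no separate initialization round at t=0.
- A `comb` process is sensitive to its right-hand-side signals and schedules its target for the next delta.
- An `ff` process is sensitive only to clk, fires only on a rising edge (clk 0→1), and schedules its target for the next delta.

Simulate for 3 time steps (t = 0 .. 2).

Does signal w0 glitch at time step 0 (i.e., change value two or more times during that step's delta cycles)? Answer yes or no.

t=0 Δ0: w2=0 w0=0 w1=1 clk=0
  Δ1: clk:0→1
  Δ2: w2:0→1
  Δ3: w0:0→1, w1:1→0
  Δ4: w0:1→0
  (4Δ to stable)
t=1 Δ0: w2=1 w0=0 w1=0 clk=1
  Δ1: clk:1→0
  (1Δ to stable)
t=2 Δ0: w2=1 w0=0 w1=0 clk=0
  Δ1: clk:0→1
  (1Δ to stable)

yes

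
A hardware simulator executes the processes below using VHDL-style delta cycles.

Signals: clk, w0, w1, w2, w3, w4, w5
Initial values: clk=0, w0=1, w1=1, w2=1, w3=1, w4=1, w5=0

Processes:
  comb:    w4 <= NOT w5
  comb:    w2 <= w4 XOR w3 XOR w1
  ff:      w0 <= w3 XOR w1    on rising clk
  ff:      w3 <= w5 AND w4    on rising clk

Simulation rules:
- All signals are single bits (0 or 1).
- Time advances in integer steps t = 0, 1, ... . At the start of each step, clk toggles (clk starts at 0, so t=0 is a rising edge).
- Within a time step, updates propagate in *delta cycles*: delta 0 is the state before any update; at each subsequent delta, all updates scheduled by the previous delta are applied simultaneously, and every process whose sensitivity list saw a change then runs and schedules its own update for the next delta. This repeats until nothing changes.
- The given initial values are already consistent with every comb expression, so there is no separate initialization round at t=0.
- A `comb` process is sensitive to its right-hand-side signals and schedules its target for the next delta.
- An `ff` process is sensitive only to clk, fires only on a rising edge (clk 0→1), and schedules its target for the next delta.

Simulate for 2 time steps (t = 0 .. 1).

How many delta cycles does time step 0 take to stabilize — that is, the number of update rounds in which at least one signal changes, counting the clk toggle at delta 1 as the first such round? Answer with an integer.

3

t0.Δ0 w4=1 w1=1 w2=1 w0=1 w3=1 w5=0 clk=0
t0.Δ1 w4=1 w1=1 w2=1 w0=1 w3=1 w5=0 clk=1
t0.Δ2 w4=1 w1=1 w2=1 w0=0 w3=0 w5=0 clk=1
t0.Δ3 w4=1 w1=1 w2=0 w0=0 w3=0 w5=0 clk=1
t1.Δ0 w4=1 w1=1 w2=0 w0=0 w3=0 w5=0 clk=1
t1.Δ1 w4=1 w1=1 w2=0 w0=0 w3=0 w5=0 clk=0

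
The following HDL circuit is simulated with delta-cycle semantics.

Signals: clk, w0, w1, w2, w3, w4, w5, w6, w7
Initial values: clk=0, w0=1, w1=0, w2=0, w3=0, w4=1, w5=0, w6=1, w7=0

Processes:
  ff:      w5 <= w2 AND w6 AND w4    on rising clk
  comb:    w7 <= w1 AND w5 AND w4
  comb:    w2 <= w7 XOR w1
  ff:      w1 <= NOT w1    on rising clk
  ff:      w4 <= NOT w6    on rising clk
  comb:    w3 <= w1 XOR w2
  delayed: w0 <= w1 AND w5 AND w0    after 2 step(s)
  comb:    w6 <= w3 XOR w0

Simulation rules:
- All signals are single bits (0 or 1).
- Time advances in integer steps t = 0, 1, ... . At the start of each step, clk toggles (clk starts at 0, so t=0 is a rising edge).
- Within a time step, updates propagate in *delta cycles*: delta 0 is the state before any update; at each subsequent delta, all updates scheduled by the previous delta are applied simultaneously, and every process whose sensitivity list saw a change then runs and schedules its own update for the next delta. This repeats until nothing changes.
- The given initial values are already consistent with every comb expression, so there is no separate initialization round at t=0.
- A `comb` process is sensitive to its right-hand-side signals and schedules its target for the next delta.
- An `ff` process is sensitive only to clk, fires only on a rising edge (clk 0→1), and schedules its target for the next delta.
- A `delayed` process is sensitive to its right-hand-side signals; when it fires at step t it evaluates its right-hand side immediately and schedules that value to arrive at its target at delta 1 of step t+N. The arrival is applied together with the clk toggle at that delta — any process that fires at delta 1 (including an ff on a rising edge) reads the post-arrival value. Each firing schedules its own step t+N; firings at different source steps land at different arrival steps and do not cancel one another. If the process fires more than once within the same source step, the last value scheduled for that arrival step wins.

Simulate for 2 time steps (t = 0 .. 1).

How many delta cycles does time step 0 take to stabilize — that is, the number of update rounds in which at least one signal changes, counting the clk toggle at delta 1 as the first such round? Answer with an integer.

5

t0.Δ0 w0=1 w6=1 w5=0 w1=0 w4=1 w2=0 w7=0 clk=0 w3=0
t0.Δ1 w0=1 w6=1 w5=0 w1=0 w4=1 w2=0 w7=0 clk=1 w3=0
t0.Δ2 w0=1 w6=1 w5=0 w1=1 w4=0 w2=0 w7=0 clk=1 w3=0
t0.Δ3 w0=1 w6=1 w5=0 w1=1 w4=0 w2=1 w7=0 clk=1 w3=1
t0.Δ4 w0=1 w6=0 w5=0 w1=1 w4=0 w2=1 w7=0 clk=1 w3=0
t0.Δ5 w0=1 w6=1 w5=0 w1=1 w4=0 w2=1 w7=0 clk=1 w3=0
t1.Δ0 w0=1 w6=1 w5=0 w1=1 w4=0 w2=1 w7=0 clk=1 w3=0
t1.Δ1 w0=1 w6=1 w5=0 w1=1 w4=0 w2=1 w7=0 clk=0 w3=0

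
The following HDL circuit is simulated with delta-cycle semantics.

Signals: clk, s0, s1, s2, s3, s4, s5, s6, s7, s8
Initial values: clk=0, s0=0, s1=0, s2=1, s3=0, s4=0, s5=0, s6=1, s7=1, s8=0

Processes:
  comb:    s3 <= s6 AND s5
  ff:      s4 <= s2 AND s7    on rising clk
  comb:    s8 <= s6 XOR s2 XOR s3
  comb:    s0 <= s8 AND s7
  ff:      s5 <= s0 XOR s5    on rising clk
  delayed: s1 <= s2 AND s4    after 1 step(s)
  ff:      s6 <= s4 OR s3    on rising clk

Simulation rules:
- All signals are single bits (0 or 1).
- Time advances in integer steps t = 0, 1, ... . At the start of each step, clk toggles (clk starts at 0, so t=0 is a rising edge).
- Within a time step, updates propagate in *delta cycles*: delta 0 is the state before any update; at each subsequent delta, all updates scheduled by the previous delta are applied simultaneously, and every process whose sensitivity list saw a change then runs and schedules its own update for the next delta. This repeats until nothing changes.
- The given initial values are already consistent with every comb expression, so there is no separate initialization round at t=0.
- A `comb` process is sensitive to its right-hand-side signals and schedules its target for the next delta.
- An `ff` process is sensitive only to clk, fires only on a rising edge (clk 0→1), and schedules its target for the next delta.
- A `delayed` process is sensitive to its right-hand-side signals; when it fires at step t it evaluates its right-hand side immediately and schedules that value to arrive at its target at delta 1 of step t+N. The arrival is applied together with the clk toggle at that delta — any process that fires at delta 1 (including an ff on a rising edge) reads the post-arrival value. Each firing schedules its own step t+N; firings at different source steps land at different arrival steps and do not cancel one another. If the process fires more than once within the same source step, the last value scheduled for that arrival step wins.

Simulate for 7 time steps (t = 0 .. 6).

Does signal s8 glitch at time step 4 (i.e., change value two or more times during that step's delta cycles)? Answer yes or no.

[bits: s2,s5,s6,s7,s1,s8,s0,clk,s4,s3]
t=0: Δ0=1011000000 Δ1=1011000100 Δ2=1001000110 Δ3=1001010110 Δ4=1001011110 | 4Δ
t=1: Δ0=1001011110 Δ1=1001111010 | 1Δ
t=2: Δ0=1001111010 Δ1=1001111110 Δ2=1111111110 Δ3=1111101111 Δ4=1111110111 Δ5=1111111111 | 5Δ
t=3: Δ0=1111111111 Δ1=1111111011 | 1Δ
t=4: Δ0=1111111011 Δ1=1111111111 Δ2=1011111111 Δ3=1011111110 Δ4=1011101110 Δ5=1011100110 | 5Δ
t=5: Δ0=1011100110 Δ1=1011100010 | 1Δ
t=6: Δ0=1011100010 Δ1=1011100110 | 1Δ

no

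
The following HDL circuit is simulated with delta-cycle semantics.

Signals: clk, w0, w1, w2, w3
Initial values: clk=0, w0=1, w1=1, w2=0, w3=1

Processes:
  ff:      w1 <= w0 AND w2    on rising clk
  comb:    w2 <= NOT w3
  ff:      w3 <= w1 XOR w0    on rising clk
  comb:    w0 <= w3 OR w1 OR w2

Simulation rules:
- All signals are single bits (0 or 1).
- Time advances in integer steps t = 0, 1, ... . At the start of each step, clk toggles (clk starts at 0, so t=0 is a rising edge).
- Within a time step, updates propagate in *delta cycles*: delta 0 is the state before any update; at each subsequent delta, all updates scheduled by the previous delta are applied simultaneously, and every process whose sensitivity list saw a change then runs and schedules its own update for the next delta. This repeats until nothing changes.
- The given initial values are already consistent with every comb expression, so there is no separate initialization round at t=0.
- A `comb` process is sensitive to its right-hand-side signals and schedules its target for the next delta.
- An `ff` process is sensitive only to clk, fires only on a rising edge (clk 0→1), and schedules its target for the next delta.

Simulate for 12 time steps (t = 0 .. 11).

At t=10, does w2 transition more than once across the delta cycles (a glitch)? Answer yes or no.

[bits: w0,w2,clk,w3,w1]
t=0: Δ0=10011 Δ1=10111 Δ2=10100 Δ3=01100 Δ4=11100 | 4Δ
t=1: Δ0=11100 Δ1=11000 | 1Δ
t=2: Δ0=11000 Δ1=11100 Δ2=11111 Δ3=10111 | 3Δ
t=3: Δ0=10111 Δ1=10011 | 1Δ
t=4: Δ0=10011 Δ1=10111 Δ2=10100 Δ3=01100 Δ4=11100 | 4Δ
t=5: Δ0=11100 Δ1=11000 | 1Δ
t=6: Δ0=11000 Δ1=11100 Δ2=11111 Δ3=10111 | 3Δ
t=7: Δ0=10111 Δ1=10011 | 1Δ
t=8: Δ0=10011 Δ1=10111 Δ2=10100 Δ3=01100 Δ4=11100 | 4Δ
t=9: Δ0=11100 Δ1=11000 | 1Δ
t=10: Δ0=11000 Δ1=11100 Δ2=11111 Δ3=10111 | 3Δ
t=11: Δ0=10111 Δ1=10011 | 1Δ

no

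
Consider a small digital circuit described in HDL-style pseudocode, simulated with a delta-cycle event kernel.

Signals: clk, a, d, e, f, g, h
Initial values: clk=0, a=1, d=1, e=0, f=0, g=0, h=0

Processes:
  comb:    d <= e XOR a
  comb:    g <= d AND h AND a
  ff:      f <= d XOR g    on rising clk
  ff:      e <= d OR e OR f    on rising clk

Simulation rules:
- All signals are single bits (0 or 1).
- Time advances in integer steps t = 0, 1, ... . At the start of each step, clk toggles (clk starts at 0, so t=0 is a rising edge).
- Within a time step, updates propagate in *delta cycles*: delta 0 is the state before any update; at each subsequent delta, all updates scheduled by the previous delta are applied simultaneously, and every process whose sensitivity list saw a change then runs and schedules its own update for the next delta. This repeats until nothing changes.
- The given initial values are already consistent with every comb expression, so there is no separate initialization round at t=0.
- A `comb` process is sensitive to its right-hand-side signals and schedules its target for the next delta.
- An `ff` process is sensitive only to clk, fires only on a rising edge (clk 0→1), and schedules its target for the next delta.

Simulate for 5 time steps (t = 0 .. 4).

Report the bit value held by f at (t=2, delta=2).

0

[bits: h,a,d,e,g,clk,f]
t=0: Δ0=0110000 Δ1=0110010 Δ2=0111011 Δ3=0101011 | 3Δ
t=1: Δ0=0101011 Δ1=0101001 | 1Δ
t=2: Δ0=0101001 Δ1=0101011 Δ2=0101010 | 2Δ
t=3: Δ0=0101010 Δ1=0101000 | 1Δ
t=4: Δ0=0101000 Δ1=0101010 | 1Δ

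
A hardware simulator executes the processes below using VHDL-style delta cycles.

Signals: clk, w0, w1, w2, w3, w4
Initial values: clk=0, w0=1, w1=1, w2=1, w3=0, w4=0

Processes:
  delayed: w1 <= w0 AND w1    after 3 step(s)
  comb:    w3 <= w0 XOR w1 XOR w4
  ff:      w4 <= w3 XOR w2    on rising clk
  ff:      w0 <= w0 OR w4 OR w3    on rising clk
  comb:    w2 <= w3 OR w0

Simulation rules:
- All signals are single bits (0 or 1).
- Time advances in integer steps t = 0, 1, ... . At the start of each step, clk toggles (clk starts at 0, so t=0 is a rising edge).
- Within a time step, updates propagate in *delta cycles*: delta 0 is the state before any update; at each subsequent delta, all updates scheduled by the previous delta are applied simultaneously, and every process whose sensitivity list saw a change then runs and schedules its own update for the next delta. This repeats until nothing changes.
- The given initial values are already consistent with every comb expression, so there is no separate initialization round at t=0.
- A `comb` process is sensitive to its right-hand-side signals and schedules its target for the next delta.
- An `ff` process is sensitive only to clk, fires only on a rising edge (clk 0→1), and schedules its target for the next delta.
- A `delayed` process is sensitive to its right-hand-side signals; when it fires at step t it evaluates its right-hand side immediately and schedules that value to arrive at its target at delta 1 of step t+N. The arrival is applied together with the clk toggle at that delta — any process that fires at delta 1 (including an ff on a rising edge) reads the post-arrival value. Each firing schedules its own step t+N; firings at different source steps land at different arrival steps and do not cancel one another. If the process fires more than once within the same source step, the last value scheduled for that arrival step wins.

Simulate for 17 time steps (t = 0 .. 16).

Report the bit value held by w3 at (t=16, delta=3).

1

[bits: w1,w0,w3,w4,clk,w2]
t=0: Δ0=110001 Δ1=110011 Δ2=110111 Δ3=111111 | 3Δ
t=1: Δ0=111111 Δ1=111101 | 1Δ
t=2: Δ0=111101 Δ1=111111 Δ2=111011 Δ3=110011 | 3Δ
t=3: Δ0=110011 Δ1=110001 | 1Δ
t=4: Δ0=110001 Δ1=110011 Δ2=110111 Δ3=111111 | 3Δ
t=5: Δ0=111111 Δ1=111101 | 1Δ
t=6: Δ0=111101 Δ1=111111 Δ2=111011 Δ3=110011 | 3Δ
t=7: Δ0=110011 Δ1=110001 | 1Δ
t=8: Δ0=110001 Δ1=110011 Δ2=110111 Δ3=111111 | 3Δ
t=9: Δ0=111111 Δ1=111101 | 1Δ
t=10: Δ0=111101 Δ1=111111 Δ2=111011 Δ3=110011 | 3Δ
t=11: Δ0=110011 Δ1=110001 | 1Δ
t=12: Δ0=110001 Δ1=110011 Δ2=110111 Δ3=111111 | 3Δ
t=13: Δ0=111111 Δ1=111101 | 1Δ
t=14: Δ0=111101 Δ1=111111 Δ2=111011 Δ3=110011 | 3Δ
t=15: Δ0=110011 Δ1=110001 | 1Δ
t=16: Δ0=110001 Δ1=110011 Δ2=110111 Δ3=111111 | 3Δ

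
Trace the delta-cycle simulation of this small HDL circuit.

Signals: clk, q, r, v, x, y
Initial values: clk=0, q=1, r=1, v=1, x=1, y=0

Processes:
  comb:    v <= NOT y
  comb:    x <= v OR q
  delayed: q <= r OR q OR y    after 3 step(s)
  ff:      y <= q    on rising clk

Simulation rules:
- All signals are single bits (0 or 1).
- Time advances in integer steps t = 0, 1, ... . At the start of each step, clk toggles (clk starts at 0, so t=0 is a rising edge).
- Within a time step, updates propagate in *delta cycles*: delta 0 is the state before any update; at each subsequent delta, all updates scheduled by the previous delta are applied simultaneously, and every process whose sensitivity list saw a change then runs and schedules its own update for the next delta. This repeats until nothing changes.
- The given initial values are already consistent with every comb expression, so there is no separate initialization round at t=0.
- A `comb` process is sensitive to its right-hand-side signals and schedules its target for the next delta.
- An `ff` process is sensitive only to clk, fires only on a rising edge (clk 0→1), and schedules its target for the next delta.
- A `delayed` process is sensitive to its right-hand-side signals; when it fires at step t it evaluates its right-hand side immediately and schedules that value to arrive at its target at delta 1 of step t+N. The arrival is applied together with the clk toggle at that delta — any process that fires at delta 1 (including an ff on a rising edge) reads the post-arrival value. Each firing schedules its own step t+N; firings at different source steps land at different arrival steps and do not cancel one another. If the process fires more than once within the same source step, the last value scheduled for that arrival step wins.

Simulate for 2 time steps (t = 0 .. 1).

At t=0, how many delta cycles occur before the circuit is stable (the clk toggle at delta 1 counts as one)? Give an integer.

3

t=0 Δ0: r=1 v=1 clk=0 x=1 y=0 q=1
  Δ1: clk:0→1
  Δ2: y:0→1
  Δ3: v:1→0
  (3Δ to stable)
t=1 Δ0: r=1 v=0 clk=1 x=1 y=1 q=1
  Δ1: clk:1→0
  (1Δ to stable)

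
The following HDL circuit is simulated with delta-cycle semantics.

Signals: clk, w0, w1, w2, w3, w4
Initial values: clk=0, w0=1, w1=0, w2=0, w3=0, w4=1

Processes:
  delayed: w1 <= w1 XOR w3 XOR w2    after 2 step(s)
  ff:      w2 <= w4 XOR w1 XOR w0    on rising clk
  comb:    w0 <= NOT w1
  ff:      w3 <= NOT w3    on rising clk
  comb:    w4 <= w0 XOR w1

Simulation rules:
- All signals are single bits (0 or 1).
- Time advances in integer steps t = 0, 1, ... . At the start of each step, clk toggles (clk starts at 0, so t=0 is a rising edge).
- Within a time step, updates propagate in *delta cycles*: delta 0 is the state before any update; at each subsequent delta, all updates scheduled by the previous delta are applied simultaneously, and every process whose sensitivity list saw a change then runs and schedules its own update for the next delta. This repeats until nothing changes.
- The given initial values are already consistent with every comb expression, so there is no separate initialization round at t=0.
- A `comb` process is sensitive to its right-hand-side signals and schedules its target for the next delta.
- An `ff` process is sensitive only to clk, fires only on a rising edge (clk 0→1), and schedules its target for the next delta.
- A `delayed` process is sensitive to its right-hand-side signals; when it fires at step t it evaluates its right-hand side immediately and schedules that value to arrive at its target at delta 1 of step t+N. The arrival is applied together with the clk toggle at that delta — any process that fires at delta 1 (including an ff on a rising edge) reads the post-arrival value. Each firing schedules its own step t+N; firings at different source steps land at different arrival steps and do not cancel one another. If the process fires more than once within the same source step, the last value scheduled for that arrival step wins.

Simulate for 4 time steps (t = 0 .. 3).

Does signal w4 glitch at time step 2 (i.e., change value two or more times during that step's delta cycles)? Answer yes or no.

yes

t0.Δ0 w0=1 w2=0 w4=1 w1=0 w3=0 clk=0
t0.Δ1 w0=1 w2=0 w4=1 w1=0 w3=0 clk=1
t0.Δ2 w0=1 w2=0 w4=1 w1=0 w3=1 clk=1
t1.Δ0 w0=1 w2=0 w4=1 w1=0 w3=1 clk=1
t1.Δ1 w0=1 w2=0 w4=1 w1=0 w3=1 clk=0
t2.Δ0 w0=1 w2=0 w4=1 w1=0 w3=1 clk=0
t2.Δ1 w0=1 w2=0 w4=1 w1=1 w3=1 clk=1
t2.Δ2 w0=0 w2=1 w4=0 w1=1 w3=0 clk=1
t2.Δ3 w0=0 w2=1 w4=1 w1=1 w3=0 clk=1
t3.Δ0 w0=0 w2=1 w4=1 w1=1 w3=0 clk=1
t3.Δ1 w0=0 w2=1 w4=1 w1=1 w3=0 clk=0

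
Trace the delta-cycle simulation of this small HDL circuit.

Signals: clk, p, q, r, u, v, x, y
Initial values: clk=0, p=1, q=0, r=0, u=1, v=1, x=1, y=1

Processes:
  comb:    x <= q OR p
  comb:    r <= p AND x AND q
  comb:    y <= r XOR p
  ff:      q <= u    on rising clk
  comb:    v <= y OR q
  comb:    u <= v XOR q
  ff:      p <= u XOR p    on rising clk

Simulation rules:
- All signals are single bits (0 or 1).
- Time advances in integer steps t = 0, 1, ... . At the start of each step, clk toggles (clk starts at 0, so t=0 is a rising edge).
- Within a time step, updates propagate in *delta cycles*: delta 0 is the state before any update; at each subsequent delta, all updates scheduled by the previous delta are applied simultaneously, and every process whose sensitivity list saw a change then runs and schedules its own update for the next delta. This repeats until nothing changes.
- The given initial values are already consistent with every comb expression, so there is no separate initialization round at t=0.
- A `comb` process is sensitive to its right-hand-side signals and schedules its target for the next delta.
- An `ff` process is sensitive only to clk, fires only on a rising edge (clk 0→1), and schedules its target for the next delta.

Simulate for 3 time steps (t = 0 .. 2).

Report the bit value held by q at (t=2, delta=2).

0

t=0 Δ0: x=1 y=1 u=1 q=0 p=1 r=0 clk=0 v=1
  Δ1: clk:0→1
  Δ2: q:0→1, p:1→0
  Δ3: y:1→0, u:1→0
  (3Δ to stable)
t=1 Δ0: x=1 y=0 u=0 q=1 p=0 r=0 clk=1 v=1
  Δ1: clk:1→0
  (1Δ to stable)
t=2 Δ0: x=1 y=0 u=0 q=1 p=0 r=0 clk=0 v=1
  Δ1: clk:0→1
  Δ2: q:1→0
  Δ3: x:1→0, u:0→1, v:1→0
  Δ4: u:1→0
  (4Δ to stable)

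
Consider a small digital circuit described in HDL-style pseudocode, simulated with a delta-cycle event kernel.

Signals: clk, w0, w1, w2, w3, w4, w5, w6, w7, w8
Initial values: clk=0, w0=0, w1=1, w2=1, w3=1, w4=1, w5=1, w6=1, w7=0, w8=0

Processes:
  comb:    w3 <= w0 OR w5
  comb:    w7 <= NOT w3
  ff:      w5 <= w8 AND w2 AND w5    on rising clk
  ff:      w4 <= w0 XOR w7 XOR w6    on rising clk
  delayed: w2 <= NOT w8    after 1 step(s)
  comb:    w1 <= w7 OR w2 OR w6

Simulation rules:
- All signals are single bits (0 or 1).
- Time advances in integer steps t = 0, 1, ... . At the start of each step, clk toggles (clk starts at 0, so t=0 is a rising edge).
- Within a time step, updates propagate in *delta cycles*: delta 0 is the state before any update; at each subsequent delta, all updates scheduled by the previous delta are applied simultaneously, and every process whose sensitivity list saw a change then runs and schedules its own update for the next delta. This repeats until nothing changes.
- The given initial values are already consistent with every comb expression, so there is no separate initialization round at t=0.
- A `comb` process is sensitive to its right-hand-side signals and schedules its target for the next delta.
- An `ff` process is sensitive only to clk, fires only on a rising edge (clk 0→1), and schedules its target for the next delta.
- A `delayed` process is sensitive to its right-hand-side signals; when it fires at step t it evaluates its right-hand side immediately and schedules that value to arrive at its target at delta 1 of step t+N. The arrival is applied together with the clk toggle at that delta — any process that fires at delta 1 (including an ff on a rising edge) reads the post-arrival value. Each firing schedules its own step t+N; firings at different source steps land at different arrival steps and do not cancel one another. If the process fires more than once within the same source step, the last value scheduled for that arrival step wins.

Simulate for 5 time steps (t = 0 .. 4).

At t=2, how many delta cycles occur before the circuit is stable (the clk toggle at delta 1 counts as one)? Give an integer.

t=0 Δ0: w2=1 w5=1 w6=1 w0=0 w1=1 w3=1 w8=0 w4=1 w7=0 clk=0
  Δ1: clk:0→1
  Δ2: w5:1→0
  Δ3: w3:1→0
  Δ4: w7:0→1
  (4Δ to stable)
t=1 Δ0: w2=1 w5=0 w6=1 w0=0 w1=1 w3=0 w8=0 w4=1 w7=1 clk=1
  Δ1: clk:1→0
  (1Δ to stable)
t=2 Δ0: w2=1 w5=0 w6=1 w0=0 w1=1 w3=0 w8=0 w4=1 w7=1 clk=0
  Δ1: clk:0→1
  Δ2: w4:1→0
  (2Δ to stable)
t=3 Δ0: w2=1 w5=0 w6=1 w0=0 w1=1 w3=0 w8=0 w4=0 w7=1 clk=1
  Δ1: clk:1→0
  (1Δ to stable)
t=4 Δ0: w2=1 w5=0 w6=1 w0=0 w1=1 w3=0 w8=0 w4=0 w7=1 clk=0
  Δ1: clk:0→1
  (1Δ to stable)

2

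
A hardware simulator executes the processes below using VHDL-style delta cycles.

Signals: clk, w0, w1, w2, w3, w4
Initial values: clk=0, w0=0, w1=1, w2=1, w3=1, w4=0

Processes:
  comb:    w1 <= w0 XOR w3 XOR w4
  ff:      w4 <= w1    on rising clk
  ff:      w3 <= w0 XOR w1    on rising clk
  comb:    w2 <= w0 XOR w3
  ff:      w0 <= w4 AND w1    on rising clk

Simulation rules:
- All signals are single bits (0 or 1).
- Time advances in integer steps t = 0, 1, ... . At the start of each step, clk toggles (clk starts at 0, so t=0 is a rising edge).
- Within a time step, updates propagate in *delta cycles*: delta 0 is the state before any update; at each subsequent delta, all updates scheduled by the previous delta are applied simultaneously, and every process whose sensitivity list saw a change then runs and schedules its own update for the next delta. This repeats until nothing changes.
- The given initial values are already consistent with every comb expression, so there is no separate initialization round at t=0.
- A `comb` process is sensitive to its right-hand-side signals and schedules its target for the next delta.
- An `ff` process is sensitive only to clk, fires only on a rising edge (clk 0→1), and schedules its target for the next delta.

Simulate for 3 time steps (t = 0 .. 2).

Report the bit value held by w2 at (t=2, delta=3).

0

t=0 Δ0: w0=0 clk=0 w2=1 w4=0 w3=1 w1=1
  Δ1: clk:0→1
  Δ2: w4:0→1
  Δ3: w1:1→0
  (3Δ to stable)
t=1 Δ0: w0=0 clk=1 w2=1 w4=1 w3=1 w1=0
  Δ1: clk:1→0
  (1Δ to stable)
t=2 Δ0: w0=0 clk=0 w2=1 w4=1 w3=1 w1=0
  Δ1: clk:0→1
  Δ2: w4:1→0, w3:1→0
  Δ3: w2:1→0
  (3Δ to stable)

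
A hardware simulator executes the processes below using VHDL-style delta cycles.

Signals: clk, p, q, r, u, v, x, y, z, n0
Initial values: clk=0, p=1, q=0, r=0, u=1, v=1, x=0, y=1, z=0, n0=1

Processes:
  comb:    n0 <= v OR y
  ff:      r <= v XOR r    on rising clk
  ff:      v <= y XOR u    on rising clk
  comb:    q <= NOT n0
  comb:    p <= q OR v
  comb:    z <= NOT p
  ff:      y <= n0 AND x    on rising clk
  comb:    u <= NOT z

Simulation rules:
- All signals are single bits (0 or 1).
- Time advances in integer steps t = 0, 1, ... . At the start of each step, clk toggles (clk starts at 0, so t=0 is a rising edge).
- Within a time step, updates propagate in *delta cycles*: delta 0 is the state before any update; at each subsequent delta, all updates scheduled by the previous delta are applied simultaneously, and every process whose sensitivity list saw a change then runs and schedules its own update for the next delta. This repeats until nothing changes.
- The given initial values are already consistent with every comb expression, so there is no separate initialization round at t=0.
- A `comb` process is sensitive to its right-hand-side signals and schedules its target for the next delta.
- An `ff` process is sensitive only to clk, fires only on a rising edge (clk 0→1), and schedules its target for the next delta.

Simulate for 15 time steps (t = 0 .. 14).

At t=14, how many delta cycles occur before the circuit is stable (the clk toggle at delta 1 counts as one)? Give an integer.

2

t=0 Δ0: u=1 q=0 p=1 n0=1 v=1 clk=0 x=0 y=1 z=0 r=0
  Δ1: clk:0→1
  Δ2: v:1→0, y:1→0, r:0→1
  Δ3: p:1→0, n0:1→0
  Δ4: q:0→1, z:0→1
  Δ5: u:1→0, p:0→1
  Δ6: z:1→0
  Δ7: u:0→1
  (7Δ to stable)
t=1 Δ0: u=1 q=1 p=1 n0=0 v=0 clk=1 x=0 y=0 z=0 r=1
  Δ1: clk:1→0
  (1Δ to stable)
t=2 Δ0: u=1 q=1 p=1 n0=0 v=0 clk=0 x=0 y=0 z=0 r=1
  Δ1: clk:0→1
  Δ2: v:0→1
  Δ3: n0:0→1
  Δ4: q:1→0
  (4Δ to stable)
t=3 Δ0: u=1 q=0 p=1 n0=1 v=1 clk=1 x=0 y=0 z=0 r=1
  Δ1: clk:1→0
  (1Δ to stable)
t=4 Δ0: u=1 q=0 p=1 n0=1 v=1 clk=0 x=0 y=0 z=0 r=1
  Δ1: clk:0→1
  Δ2: r:1→0
  (2Δ to stable)
t=5 Δ0: u=1 q=0 p=1 n0=1 v=1 clk=1 x=0 y=0 z=0 r=0
  Δ1: clk:1→0
  (1Δ to stable)
t=6 Δ0: u=1 q=0 p=1 n0=1 v=1 clk=0 x=0 y=0 z=0 r=0
  Δ1: clk:0→1
  Δ2: r:0→1
  (2Δ to stable)
t=7 Δ0: u=1 q=0 p=1 n0=1 v=1 clk=1 x=0 y=0 z=0 r=1
  Δ1: clk:1→0
  (1Δ to stable)
t=8 Δ0: u=1 q=0 p=1 n0=1 v=1 clk=0 x=0 y=0 z=0 r=1
  Δ1: clk:0→1
  Δ2: r:1→0
  (2Δ to stable)
t=9 Δ0: u=1 q=0 p=1 n0=1 v=1 clk=1 x=0 y=0 z=0 r=0
  Δ1: clk:1→0
  (1Δ to stable)
t=10 Δ0: u=1 q=0 p=1 n0=1 v=1 clk=0 x=0 y=0 z=0 r=0
  Δ1: clk:0→1
  Δ2: r:0→1
  (2Δ to stable)
t=11 Δ0: u=1 q=0 p=1 n0=1 v=1 clk=1 x=0 y=0 z=0 r=1
  Δ1: clk:1→0
  (1Δ to stable)
t=12 Δ0: u=1 q=0 p=1 n0=1 v=1 clk=0 x=0 y=0 z=0 r=1
  Δ1: clk:0→1
  Δ2: r:1→0
  (2Δ to stable)
t=13 Δ0: u=1 q=0 p=1 n0=1 v=1 clk=1 x=0 y=0 z=0 r=0
  Δ1: clk:1→0
  (1Δ to stable)
t=14 Δ0: u=1 q=0 p=1 n0=1 v=1 clk=0 x=0 y=0 z=0 r=0
  Δ1: clk:0→1
  Δ2: r:0→1
  (2Δ to stable)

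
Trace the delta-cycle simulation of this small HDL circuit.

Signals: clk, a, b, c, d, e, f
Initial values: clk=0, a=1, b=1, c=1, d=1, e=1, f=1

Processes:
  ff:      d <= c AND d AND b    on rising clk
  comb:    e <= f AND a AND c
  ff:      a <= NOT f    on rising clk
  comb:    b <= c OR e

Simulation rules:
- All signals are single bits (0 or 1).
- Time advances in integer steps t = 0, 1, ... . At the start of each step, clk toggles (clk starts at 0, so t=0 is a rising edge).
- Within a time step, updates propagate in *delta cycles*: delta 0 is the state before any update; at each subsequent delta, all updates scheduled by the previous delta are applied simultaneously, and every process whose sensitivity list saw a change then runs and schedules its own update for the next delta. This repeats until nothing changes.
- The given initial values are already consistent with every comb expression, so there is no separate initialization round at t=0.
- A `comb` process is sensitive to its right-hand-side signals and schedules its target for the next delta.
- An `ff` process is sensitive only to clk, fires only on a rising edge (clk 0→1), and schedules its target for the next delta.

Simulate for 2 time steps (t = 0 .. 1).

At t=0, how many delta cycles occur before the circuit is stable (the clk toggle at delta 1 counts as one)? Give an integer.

3

[bits: c,f,d,e,clk,b,a]
t=0: Δ0=1111011 Δ1=1111111 Δ2=1111110 Δ3=1110110 | 3Δ
t=1: Δ0=1110110 Δ1=1110010 | 1Δ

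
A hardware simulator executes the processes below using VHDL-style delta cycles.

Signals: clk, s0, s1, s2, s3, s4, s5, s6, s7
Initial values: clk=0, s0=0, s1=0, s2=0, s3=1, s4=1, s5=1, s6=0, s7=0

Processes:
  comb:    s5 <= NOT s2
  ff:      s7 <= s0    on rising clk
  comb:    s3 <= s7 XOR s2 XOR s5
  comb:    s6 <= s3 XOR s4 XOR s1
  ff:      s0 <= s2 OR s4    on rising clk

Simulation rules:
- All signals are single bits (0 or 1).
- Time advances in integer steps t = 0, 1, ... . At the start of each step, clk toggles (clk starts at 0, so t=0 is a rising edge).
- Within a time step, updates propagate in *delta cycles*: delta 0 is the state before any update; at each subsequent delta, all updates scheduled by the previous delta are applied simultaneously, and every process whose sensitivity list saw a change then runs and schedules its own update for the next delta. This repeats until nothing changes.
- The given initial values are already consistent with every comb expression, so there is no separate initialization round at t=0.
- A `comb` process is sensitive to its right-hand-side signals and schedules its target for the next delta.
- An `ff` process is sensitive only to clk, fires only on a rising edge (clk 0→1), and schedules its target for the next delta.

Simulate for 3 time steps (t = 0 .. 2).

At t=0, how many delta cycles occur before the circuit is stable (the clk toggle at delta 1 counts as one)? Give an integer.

2

t=0 Δ0: s4=1 s5=1 s3=1 s0=0 clk=0 s1=0 s6=0 s2=0 s7=0
  Δ1: clk:0→1
  Δ2: s0:0→1
  (2Δ to stable)
t=1 Δ0: s4=1 s5=1 s3=1 s0=1 clk=1 s1=0 s6=0 s2=0 s7=0
  Δ1: clk:1→0
  (1Δ to stable)
t=2 Δ0: s4=1 s5=1 s3=1 s0=1 clk=0 s1=0 s6=0 s2=0 s7=0
  Δ1: clk:0→1
  Δ2: s7:0→1
  Δ3: s3:1→0
  Δ4: s6:0→1
  (4Δ to stable)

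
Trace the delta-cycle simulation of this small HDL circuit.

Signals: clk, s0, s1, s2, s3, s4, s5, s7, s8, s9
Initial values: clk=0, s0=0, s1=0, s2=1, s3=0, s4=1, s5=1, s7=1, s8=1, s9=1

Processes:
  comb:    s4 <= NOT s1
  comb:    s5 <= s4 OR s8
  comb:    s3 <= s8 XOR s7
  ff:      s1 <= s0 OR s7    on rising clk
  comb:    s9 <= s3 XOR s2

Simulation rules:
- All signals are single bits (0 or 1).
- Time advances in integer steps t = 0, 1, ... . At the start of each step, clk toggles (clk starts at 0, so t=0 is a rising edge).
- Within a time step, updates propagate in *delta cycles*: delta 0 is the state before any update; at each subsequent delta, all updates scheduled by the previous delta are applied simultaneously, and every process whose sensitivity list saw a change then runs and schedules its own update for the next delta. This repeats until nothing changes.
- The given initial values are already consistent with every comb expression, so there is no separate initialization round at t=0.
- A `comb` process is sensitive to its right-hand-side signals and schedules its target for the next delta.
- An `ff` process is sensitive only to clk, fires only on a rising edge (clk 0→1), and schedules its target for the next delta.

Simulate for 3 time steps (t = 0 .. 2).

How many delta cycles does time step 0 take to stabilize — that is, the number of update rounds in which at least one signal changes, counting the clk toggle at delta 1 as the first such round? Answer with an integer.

3

t=0 Δ0: s0=0 clk=0 s9=1 s3=0 s5=1 s2=1 s8=1 s1=0 s4=1 s7=1
  Δ1: clk:0→1
  Δ2: s1:0→1
  Δ3: s4:1→0
  (3Δ to stable)
t=1 Δ0: s0=0 clk=1 s9=1 s3=0 s5=1 s2=1 s8=1 s1=1 s4=0 s7=1
  Δ1: clk:1→0
  (1Δ to stable)
t=2 Δ0: s0=0 clk=0 s9=1 s3=0 s5=1 s2=1 s8=1 s1=1 s4=0 s7=1
  Δ1: clk:0→1
  (1Δ to stable)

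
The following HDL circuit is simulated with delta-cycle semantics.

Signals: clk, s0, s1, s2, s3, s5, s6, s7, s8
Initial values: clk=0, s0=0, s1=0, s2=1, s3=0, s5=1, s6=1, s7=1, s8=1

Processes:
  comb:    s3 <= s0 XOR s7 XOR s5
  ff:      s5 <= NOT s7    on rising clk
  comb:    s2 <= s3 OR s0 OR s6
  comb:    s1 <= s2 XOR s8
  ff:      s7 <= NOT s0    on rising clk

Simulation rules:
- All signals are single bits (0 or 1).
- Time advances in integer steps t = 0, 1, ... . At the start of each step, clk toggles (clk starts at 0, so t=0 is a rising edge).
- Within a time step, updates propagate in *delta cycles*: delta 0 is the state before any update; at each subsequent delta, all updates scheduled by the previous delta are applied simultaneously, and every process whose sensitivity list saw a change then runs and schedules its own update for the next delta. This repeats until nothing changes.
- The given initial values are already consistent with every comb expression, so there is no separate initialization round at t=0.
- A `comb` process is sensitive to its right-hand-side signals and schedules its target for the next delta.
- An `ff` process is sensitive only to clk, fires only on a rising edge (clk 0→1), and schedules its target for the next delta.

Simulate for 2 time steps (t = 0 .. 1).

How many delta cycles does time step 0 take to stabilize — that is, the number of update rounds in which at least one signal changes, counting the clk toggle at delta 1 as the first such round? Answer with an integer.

[bits: s1,s0,clk,s3,s2,s6,s8,s7,s5]
t=0: Δ0=000011111 Δ1=001011111 Δ2=001011110 Δ3=001111110 | 3Δ
t=1: Δ0=001111110 Δ1=000111110 | 1Δ

3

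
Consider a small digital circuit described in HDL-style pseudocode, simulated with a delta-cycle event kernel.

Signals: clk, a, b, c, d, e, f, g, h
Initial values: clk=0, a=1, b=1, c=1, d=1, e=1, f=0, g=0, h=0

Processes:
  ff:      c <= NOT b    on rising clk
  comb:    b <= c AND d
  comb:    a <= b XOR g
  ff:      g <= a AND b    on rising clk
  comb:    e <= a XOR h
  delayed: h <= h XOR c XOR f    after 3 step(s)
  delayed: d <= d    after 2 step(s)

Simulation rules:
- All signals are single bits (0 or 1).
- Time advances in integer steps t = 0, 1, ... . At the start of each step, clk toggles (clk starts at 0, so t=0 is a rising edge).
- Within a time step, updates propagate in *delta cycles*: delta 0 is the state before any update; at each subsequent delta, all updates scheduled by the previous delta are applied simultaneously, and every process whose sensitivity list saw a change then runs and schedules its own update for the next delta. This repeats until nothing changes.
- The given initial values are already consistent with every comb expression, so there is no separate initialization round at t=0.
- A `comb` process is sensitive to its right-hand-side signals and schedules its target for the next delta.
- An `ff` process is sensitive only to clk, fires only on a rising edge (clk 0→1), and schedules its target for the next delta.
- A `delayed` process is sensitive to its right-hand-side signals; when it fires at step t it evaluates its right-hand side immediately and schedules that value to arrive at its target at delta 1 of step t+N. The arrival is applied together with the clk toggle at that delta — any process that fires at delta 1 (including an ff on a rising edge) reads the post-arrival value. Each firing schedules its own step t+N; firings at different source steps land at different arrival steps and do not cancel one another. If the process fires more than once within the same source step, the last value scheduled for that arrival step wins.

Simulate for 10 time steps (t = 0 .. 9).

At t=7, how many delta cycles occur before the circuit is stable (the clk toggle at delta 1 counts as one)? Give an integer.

[bits: c,g,d,b,f,a,e,h,clk]
t=0: Δ0=101101100 Δ1=101101101 Δ2=011101101 Δ3=011000101 Δ4=011001001 Δ5=011001101 | 5Δ
t=1: Δ0=011001101 Δ1=011001100 | 1Δ
t=2: Δ0=011001100 Δ1=011001101 Δ2=101001101 Δ3=101100101 Δ4=101101001 Δ5=101101101 | 5Δ
t=3: Δ0=101101101 Δ1=101101100 | 1Δ
t=4: Δ0=101101100 Δ1=101101101 Δ2=011101101 Δ3=011000101 Δ4=011001001 Δ5=011001101 | 5Δ
t=5: Δ0=011001101 Δ1=011001110 Δ2=011001010 | 2Δ
t=6: Δ0=011001010 Δ1=011001011 Δ2=101001011 Δ3=101100011 Δ4=101101111 Δ5=101101011 | 5Δ
t=7: Δ0=101101011 Δ1=101101000 Δ2=101101100 | 2Δ
t=8: Δ0=101101100 Δ1=101101111 Δ2=011101011 Δ3=011000011 Δ4=011001111 Δ5=011001011 | 5Δ
t=9: Δ0=011001011 Δ1=011001000 Δ2=011001100 | 2Δ

2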